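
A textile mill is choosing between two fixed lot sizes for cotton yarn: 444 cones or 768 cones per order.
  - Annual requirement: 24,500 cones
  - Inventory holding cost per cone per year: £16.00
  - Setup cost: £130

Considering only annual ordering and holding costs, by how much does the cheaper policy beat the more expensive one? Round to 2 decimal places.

Annual cost at Q: ordering D·S/Q plus holding Q·H/2.
TC(444) = (24,500/444)×130 + (444/2)×16 = £10,725.42
TC(768) = (24,500/768)×130 + (768/2)×16 = £10,291.14
Lots of 768 are cheaper by £434.29.

£434.29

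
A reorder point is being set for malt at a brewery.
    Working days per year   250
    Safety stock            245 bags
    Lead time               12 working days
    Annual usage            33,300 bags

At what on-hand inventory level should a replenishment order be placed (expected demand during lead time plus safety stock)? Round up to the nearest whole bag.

1,844 bags

Daily demand d = 33,300 / 250 = 133.200 bags/day
Demand during lead time = 133.200 × 12 = 1,598.40
Reorder point = 1,598.40 + 245 = 1,843.40 → round up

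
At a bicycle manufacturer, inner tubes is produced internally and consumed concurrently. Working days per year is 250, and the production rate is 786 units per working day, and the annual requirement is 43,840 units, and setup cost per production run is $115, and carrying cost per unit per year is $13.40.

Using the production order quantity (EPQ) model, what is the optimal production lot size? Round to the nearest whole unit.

Daily demand d = 43,840/250 = 175.360; p = 786; 1 − d/p = 0.77690
EPQ = √(2DS / (H(1 − d/p)))
    = √(2 × 43,840 × 115 / (13.4 × 0.77690)) ≈ 984.16

984 units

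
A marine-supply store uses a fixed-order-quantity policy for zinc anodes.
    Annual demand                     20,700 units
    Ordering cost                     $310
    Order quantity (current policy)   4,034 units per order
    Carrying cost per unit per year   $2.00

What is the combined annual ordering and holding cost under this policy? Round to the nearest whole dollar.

Ordering: D/Q × S = 20,700/4,034 × $310 = $1,590.73
Holding:  Q/2 × H = 4,034/2 × $2 = $4,034.00
Total = $1,590.73 + $4,034.00 = $5,624.73

$5,625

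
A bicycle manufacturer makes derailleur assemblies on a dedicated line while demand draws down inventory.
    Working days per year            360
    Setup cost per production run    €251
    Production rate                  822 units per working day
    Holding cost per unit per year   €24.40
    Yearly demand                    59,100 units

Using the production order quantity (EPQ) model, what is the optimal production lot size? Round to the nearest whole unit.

1,233 units

d = 59,100/360 = 164.1667 units/day;  effective holding cost H(1 − d/p) = 24.4·(1 − 164.1667/822) = 19.52693
Q* = √(2DS / H_eff) = √(2·59,100·251 / 19.52693) ≈ 1,232.62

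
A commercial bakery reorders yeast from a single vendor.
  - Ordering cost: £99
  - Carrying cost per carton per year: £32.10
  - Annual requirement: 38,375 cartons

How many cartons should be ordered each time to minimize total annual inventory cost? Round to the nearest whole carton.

487 cartons

2DS/H = 2·38,375·99/32.1 = 236,705.61
EOQ = √236,705.61 ≈ 486.52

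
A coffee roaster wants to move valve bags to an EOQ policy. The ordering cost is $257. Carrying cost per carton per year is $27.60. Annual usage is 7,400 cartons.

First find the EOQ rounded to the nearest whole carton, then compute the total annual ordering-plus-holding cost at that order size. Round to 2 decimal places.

$10,245.95

Q* = √(2·D·S / H) = √(2·7,400·257 / 27.6) = √137,811.6 ≈ 371.23 → Q = 371 cartons
Ordering: D/Q × S = 7,400/371 × $257 = $5,126.15
Holding:  Q/2 × H = 371/2 × $27.6 = $5,119.80
Total = $5,126.15 + $5,119.80 = $10,245.95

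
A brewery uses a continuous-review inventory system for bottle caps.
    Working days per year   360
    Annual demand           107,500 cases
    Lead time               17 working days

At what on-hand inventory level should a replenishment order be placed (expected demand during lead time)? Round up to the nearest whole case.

Daily demand d = 107,500 / 360 = 298.611 cases/day
Demand during lead time = 298.611 × 17 = 5,076.39
Reorder point = 5,076.39 → round up

5,077 cases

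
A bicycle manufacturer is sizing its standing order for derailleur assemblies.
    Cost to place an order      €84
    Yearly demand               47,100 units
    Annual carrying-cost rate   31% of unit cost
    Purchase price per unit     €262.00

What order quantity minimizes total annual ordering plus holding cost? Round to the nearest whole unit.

312 units

H = i·C = 0.31 × €262 = €81.2200 per unit-year
2DS/H = 2·47,100·84/81.22 = 97,424.28
EOQ = √97,424.28 ≈ 312.13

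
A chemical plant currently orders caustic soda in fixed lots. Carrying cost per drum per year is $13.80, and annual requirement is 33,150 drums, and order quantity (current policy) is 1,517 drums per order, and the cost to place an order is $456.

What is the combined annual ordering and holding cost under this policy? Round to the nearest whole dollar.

$20,432

Orders/yr = 33,150/1,517 = 21.852; ordering cost = 21.852 × $456 = $9,964.67
Average inventory = 1,517/2 = 758.5; holding cost = 758.5 × $13.8 = $10,467.30
Total = $9,964.67 + $10,467.30 = $20,431.97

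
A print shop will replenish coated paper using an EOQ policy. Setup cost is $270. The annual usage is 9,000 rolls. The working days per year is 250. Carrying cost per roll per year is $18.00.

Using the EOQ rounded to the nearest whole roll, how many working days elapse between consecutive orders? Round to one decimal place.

Optimal lot size Q* = (2 × 9,000 × $270 / $18)^½ ≈ 519.62 → Q = 520 rolls
T = Q/D × 250 days = 520/9,000 × 250 = 14.444 days

14.4 days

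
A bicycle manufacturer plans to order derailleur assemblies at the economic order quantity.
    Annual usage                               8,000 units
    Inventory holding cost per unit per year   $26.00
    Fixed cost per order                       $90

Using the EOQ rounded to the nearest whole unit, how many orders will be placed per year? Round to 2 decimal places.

2DS/H = 2·8,000·90/26 = 55,384.62
EOQ = √55,384.62 ≈ 235.34 → Q = 235
N = D/Q = 8,000/235 ≈ 34.043 orders/yr

34.04 orders per year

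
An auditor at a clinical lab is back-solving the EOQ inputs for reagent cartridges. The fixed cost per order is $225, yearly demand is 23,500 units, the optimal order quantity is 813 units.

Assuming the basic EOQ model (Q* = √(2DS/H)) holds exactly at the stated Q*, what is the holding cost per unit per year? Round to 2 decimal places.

Since Q* = (2DS/H)^½, squaring gives Q*²·H = 2DS.
H = 2DS / Q² = 2 × 23,500 × 225 / 813² = 15.9992

$16.00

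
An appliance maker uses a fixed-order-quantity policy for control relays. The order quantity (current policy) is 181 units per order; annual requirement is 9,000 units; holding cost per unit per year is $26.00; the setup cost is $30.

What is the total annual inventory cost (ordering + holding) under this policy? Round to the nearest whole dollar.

Ordering: D/Q × S = 9,000/181 × $30 = $1,491.71
Holding:  Q/2 × H = 181/2 × $26 = $2,353.00
Total = $1,491.71 + $2,353.00 = $3,844.71

$3,845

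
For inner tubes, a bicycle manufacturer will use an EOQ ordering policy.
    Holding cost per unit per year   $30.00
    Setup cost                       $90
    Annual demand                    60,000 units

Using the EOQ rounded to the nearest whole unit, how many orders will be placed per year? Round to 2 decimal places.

EOQ = √(2DS/H) = √(2 × 60,000 × 90 / 30)
    = √(360,000.00) ≈ 600.00 → Q = 600
Orders per year = D/Q = 60,000 / 600 = 100.000

100.00 orders per year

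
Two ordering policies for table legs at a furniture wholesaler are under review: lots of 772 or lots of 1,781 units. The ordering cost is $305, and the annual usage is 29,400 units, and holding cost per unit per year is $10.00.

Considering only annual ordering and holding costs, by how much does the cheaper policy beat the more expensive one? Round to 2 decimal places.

Annual cost at Q: ordering D·S/Q plus holding Q·H/2.
TC(772) = (29,400/772)×305 + (772/2)×10 = $15,475.28
TC(1,781) = (29,400/1,781)×305 + (1,781/2)×10 = $13,939.81
Cheaper: Q = 1,781.  Difference = $1,535.47

$1,535.47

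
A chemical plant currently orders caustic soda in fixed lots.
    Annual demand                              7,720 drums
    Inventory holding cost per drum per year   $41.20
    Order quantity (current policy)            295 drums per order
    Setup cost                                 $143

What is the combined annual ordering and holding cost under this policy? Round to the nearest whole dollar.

Annual ordering cost = (D/Q)·S = (7,720/295) × 143 = $3,742.24
Annual holding cost  = (Q/2)·H = (295/2) × 41.2 = $6,077.00
Total = $3,742.24 + $6,077.00 = $9,819.24

$9,819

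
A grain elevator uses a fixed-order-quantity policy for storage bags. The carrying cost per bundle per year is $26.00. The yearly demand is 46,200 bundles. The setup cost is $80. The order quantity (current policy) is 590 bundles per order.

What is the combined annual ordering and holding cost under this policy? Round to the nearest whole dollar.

Ordering: D/Q × S = 46,200/590 × $80 = $6,264.41
Holding:  Q/2 × H = 590/2 × $26 = $7,670.00
Total = $6,264.41 + $7,670.00 = $13,934.41

$13,934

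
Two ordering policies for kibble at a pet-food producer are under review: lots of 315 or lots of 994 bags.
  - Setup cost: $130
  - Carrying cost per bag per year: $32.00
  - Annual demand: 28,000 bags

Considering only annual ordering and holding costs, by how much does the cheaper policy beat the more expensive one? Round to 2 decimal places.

$2,970.42

TC(Q) = (D/Q)S + (Q/2)H
TC(315) = (28,000/315)×130 + (315/2)×32 = $16,595.56
TC(994) = (28,000/994)×130 + (994/2)×32 = $19,565.97
Lots of 315 are cheaper by $2,970.42.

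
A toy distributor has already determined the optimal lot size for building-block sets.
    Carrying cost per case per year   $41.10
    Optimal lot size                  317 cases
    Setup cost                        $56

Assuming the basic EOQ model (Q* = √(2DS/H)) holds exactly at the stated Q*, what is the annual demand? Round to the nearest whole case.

36,876 cases per year

From Q* = √(2DS/H) ⇒ Q*² = 2DS/H.
D = Q²H / (2S) = 317² × 41.1 / (2 × 56) = 36,875.87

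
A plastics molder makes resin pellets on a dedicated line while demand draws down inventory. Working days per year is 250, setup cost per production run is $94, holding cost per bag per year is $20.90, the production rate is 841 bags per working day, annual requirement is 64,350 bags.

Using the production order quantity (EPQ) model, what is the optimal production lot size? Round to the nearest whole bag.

913 bags

Daily demand d = 64,350/250 = 257.400; p = 841; 1 − d/p = 0.69394
EPQ = √(2DS / (H(1 − d/p)))
    = √(2 × 64,350 × 94 / (20.9 × 0.69394)) ≈ 913.31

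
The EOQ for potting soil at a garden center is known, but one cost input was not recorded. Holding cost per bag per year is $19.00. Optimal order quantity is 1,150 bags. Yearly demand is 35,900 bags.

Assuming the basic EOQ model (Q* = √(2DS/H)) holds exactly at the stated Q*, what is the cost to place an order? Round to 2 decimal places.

$349.97

Since Q* = (2DS/H)^½, squaring gives Q*²·H = 2DS.
S = Q²H / (2D) = 1,150² × 19 / (2 × 35,900) = 349.9652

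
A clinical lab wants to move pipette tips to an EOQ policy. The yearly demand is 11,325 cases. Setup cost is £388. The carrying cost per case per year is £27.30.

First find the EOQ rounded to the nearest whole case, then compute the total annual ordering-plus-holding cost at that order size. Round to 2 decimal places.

2DS/H = 2·11,325·388/27.3 = 321,912.09
EOQ = √321,912.09 ≈ 567.37 → Q = 567 cases
Annual ordering cost = (D/Q)·S = (11,325/567) × 388 = £7,749.74
Annual holding cost  = (Q/2)·H = (567/2) × 27.3 = £7,739.55
Total = £7,749.74 + £7,739.55 = £15,489.29

£15,489.29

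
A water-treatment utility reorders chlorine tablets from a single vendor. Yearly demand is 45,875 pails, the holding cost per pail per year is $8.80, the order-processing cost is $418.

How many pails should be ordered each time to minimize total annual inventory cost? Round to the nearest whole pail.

Q* = √(2·D·S / H) = √(2·45,875·418 / 8.8) = √4,358,125.0 ≈ 2,087.61

2,088 pails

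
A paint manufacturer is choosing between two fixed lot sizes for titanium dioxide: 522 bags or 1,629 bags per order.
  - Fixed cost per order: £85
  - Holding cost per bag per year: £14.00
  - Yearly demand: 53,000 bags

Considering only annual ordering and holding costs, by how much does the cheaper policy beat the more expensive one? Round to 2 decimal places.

£1,884.23

Annual cost at Q: ordering D·S/Q plus holding Q·H/2.
TC(522) = (53,000/522)×85 + (522/2)×14 = £12,284.27
TC(1,629) = (53,000/1,629)×85 + (1,629/2)×14 = £14,168.50
Lots of 522 are cheaper by £1,884.23.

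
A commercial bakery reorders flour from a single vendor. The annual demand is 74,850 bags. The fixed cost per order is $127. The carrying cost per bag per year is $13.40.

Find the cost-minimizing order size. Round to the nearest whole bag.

Optimal lot size Q* = (2 × 74,850 × $127 / $13.4)^½ ≈ 1,191.13

1,191 bags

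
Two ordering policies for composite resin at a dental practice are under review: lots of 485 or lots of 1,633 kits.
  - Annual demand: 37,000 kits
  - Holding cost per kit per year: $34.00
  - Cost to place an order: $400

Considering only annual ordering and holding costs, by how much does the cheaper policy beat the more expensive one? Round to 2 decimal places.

Annual cost at Q: ordering D·S/Q plus holding Q·H/2.
TC(485) = (37,000/485)×400 + (485/2)×34 = $38,760.46
TC(1,633) = (37,000/1,633)×400 + (1,633/2)×34 = $36,824.07
|ΔTC| = |$38,760.46 − $36,824.07| = $1,936.39

$1,936.39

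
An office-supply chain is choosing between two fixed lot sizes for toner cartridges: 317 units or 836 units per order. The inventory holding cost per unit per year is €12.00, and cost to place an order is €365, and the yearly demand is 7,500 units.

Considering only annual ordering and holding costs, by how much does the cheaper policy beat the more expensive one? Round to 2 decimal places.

€2,247.13

TC(Q) = (D/Q)S + (Q/2)H
TC(317) = (7,500/317)×365 + (317/2)×12 = €10,537.65
TC(836) = (7,500/836)×365 + (836/2)×12 = €8,290.52
Lots of 836 are cheaper by €2,247.13.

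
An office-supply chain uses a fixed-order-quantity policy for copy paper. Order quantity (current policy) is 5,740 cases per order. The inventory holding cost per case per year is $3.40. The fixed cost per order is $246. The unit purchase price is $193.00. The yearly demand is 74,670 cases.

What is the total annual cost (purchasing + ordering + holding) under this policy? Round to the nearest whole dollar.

$14,424,268

Orders/yr = 74,670/5,740 = 13.009; ordering cost = 13.009 × $246 = $3,200.14
Average inventory = 5,740/2 = 2870; holding cost = 2870 × $3.4 = $9,758.00
Purchase cost = D·C = 74,670 × 193 = $14,411,310.00
Total = $3,200.14 + $9,758.00 + $14,411,310.00 = $14,424,268.14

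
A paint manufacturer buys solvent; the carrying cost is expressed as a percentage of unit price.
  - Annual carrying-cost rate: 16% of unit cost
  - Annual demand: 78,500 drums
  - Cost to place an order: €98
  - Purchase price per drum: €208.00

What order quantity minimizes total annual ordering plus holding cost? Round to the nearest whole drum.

680 drums

Carrying cost H = €208 × 16% = €33.2800/drum/yr
EOQ = √(2DS/H) = √(2 × 78,500 × 98 / 33.28)
    = √(462,319.71) ≈ 679.94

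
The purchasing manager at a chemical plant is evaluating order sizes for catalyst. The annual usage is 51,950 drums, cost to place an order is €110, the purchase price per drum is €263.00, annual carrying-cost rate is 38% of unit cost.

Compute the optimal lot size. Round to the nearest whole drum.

H = i·C = 0.38 × €263 = €99.9400 per drum-year
Optimal lot size Q* = (2 × 51,950 × €110 / €99.94)^½ ≈ 338.17

338 drums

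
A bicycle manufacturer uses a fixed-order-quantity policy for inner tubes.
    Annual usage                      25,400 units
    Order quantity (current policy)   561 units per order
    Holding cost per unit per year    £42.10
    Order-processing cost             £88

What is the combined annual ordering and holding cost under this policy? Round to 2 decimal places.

Annual ordering cost = (D/Q)·S = (25,400/561) × 88 = £3,984.31
Annual holding cost  = (Q/2)·H = (561/2) × 42.1 = £11,809.05
Total = £3,984.31 + £11,809.05 = £15,793.36

£15,793.36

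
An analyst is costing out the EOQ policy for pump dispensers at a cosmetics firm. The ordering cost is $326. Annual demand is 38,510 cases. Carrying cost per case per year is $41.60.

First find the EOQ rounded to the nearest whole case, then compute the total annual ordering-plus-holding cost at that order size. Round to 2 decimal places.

EOQ = √(2DS/H) = √(2 × 38,510 × 326 / 41.6)
    = √(603,570.19) ≈ 776.90 → Q = 777 cases
Ordering: D/Q × S = 38,510/777 × $326 = $16,157.35
Holding:  Q/2 × H = 777/2 × $41.6 = $16,161.60
Total = $16,157.35 + $16,161.60 = $32,318.95

$32,318.95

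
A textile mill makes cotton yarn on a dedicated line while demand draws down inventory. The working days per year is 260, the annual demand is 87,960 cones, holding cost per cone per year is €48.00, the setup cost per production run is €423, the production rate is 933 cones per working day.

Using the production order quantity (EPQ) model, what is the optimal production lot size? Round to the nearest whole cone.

1,560 cones

Daily demand d = 87,960/260 = 338.308; p = 933; 1 − d/p = 0.63740
EPQ = √(2DS / (H(1 − d/p)))
    = √(2 × 87,960 × 423 / (48 × 0.63740)) ≈ 1,559.56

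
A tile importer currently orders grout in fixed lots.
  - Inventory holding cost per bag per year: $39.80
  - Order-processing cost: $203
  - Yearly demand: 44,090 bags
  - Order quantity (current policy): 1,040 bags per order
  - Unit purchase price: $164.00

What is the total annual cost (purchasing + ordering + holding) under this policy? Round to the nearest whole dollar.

$7,260,062

Ordering: D/Q × S = 44,090/1,040 × $203 = $8,606.03
Holding:  Q/2 × H = 1,040/2 × $39.8 = $20,696.00
Purchase cost = D·C = 44,090 × 164 = $7,230,760.00
Total = $8,606.03 + $20,696.00 + $7,230,760.00 = $7,260,062.03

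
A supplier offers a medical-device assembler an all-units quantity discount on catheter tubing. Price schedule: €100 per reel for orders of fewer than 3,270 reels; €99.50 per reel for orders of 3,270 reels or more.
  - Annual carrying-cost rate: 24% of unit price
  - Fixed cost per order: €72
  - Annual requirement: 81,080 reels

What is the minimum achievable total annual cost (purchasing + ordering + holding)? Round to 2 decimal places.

€8,108,289.05

H₁ = 24%×€100 = €24.0000;  H₂ = 24%×€99.50 = €23.8800
EOQ₁ = √(2×81,080×72/24.0000) = 697.48  (< 3,270, feasible at tier 1)
EOQ₂ = √(2×81,080×72/23.8800) = 699.23  (< 3,270 → use Q = 3,270 at tier-2 price)
TC(tier 1 (EOQ₁), Q≈697.5) = €8,124,739.55
TC(tier 2, Q≈3,270.0) = €8,108,289.05
Minimum at tier 2: €8,108,289.05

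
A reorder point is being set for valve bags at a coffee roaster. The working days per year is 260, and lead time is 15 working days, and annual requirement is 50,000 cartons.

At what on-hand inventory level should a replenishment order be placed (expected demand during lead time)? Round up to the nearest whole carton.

Daily demand d = 50,000 / 260 = 192.308 cartons/day
Demand during lead time = 192.308 × 15 = 2,884.62
Reorder point = 2,884.62 → round up

2,885 cartons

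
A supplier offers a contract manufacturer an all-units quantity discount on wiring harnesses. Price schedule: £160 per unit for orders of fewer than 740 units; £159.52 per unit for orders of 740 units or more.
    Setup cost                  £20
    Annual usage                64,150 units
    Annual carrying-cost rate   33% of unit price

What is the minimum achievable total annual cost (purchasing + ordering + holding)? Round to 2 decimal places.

£10,254,419.18

H₁ = 33%×£160 = £52.8000;  H₂ = 33%×£159.52 = £52.6416
EOQ₁ = √(2×64,150×20/52.8000) = 220.45  (< 740, feasible at tier 1)
EOQ₂ = √(2×64,150×20/52.6416) = 220.78  (< 740 → use Q = 740 at tier-2 price)
TC(tier 1 (EOQ₁), Q≈220.5) = £10,275,639.79
TC(tier 2, Q≈740.0) = £10,254,419.18
Minimum at tier 2: £10,254,419.18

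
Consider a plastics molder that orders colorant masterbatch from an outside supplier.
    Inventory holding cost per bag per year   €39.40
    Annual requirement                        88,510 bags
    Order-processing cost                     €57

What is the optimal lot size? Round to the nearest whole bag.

506 bags

Q* = √(2·D·S / H) = √(2·88,510·57 / 39.4) = √256,094.9 ≈ 506.06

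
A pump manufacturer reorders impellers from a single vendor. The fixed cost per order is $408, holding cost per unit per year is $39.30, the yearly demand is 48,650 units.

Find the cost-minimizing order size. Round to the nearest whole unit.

Optimal lot size Q* = (2 × 48,650 × $408 / $39.3)^½ ≈ 1,005.06

1,005 units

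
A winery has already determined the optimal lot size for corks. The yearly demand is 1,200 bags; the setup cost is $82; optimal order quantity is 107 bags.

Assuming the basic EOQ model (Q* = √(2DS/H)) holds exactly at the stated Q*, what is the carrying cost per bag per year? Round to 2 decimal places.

$17.19

From Q* = √(2DS/H) ⇒ Q*² = 2DS/H.
H = 2DS / Q² = 2 × 1,200 × 82 / 107² = 17.1893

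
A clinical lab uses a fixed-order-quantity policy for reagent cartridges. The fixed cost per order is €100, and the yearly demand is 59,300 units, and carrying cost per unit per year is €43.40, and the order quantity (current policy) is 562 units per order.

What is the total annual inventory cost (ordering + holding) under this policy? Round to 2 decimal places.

€22,747.00

Orders/yr = 59,300/562 = 105.516; ordering cost = 105.516 × €100 = €10,551.60
Average inventory = 562/2 = 281; holding cost = 281 × €43.4 = €12,195.40
Total = €10,551.60 + €12,195.40 = €22,747.00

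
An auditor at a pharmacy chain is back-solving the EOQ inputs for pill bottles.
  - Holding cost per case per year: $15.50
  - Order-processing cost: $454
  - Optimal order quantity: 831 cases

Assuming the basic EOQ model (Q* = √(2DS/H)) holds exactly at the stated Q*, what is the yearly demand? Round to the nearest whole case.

11,788 cases per year

From Q* = √(2DS/H) ⇒ Q*² = 2DS/H.
D = Q²H / (2S) = 831² × 15.5 / (2 × 454) = 11,788.21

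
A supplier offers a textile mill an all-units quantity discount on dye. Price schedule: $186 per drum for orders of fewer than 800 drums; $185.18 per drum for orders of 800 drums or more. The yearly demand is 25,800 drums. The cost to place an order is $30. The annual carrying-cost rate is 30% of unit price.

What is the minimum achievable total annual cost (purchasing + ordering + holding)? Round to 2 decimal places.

$4,800,833.10

H₁ = 30%×$186 = $55.8000;  H₂ = 30%×$185.18 = $55.5540
EOQ₁ = √(2×25,800×30/55.8000) = 166.56  (< 800, feasible at tier 1)
EOQ₂ = √(2×25,800×30/55.5540) = 166.93  (< 800 → use Q = 800 at tier-2 price)
TC(tier 1 (EOQ₁), Q≈166.6) = $4,808,094.00
TC(tier 2, Q≈800.0) = $4,800,833.10
Minimum at tier 2: $4,800,833.10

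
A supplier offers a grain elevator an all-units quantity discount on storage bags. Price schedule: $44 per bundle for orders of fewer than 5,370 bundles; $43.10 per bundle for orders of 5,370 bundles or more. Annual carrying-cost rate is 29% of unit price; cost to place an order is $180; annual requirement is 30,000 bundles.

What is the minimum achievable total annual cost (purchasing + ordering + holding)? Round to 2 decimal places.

H₁ = 29%×$44 = $12.7600;  H₂ = 29%×$43.10 = $12.4990
EOQ₁ = √(2×30,000×180/12.7600) = 920.00  (< 5,370, feasible at tier 1)
EOQ₂ = √(2×30,000×180/12.4990) = 929.55  (< 5,370 → use Q = 5,370 at tier-2 price)
TC(tier 1 (EOQ₁), Q≈920.0) = $1,331,739.17
TC(tier 2, Q≈5,370.0) = $1,327,565.40
Minimum at tier 2: $1,327,565.40

$1,327,565.40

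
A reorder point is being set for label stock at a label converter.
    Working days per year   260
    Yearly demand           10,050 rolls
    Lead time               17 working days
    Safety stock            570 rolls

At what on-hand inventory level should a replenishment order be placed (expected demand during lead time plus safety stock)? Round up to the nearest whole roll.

1,228 rolls

Daily demand d = 10,050 / 260 = 38.654 rolls/day
Demand during lead time = 38.654 × 17 = 657.12
Reorder point = 657.12 + 570 = 1,227.12 → round up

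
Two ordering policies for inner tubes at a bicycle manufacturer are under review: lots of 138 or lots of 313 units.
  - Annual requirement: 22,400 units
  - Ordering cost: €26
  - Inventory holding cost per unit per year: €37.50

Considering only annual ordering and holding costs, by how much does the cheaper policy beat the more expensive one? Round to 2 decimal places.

€921.66

Annual cost at Q: ordering D·S/Q plus holding Q·H/2.
TC(138) = (22,400/138)×26 + (138/2)×37.5 = €6,807.79
TC(313) = (22,400/313)×26 + (313/2)×37.5 = €7,729.45
|ΔTC| = |€6,807.79 − €7,729.45| = €921.66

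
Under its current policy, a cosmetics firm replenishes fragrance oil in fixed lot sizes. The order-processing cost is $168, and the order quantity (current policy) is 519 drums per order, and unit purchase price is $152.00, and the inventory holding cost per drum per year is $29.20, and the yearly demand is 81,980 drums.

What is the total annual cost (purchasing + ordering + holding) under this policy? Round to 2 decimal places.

Ordering: D/Q × S = 81,980/519 × $168 = $26,536.88
Holding:  Q/2 × H = 519/2 × $29.2 = $7,577.40
Purchase cost = D·C = 81,980 × 152 = $12,460,960.00
Total = $26,536.88 + $7,577.40 + $12,460,960.00 = $12,495,074.28

$12,495,074.28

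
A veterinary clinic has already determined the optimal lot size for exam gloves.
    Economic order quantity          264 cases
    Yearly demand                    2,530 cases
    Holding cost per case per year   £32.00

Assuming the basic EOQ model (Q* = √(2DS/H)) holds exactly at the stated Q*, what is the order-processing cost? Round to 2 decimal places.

Since Q* = (2DS/H)^½, squaring gives Q*²·H = 2DS.
S = Q²H / (2D) = 264² × 32 / (2 × 2,530) = 440.7652

£440.77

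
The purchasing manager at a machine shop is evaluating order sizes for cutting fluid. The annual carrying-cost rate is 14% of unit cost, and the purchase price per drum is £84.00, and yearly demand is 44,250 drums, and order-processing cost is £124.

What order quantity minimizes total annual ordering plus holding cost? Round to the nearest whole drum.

Holding cost per drum per year: H = 14% × £84 = £11.7600
Q* = √(2·D·S / H) = √(2·44,250·124 / 11.76) = √933,163.3 ≈ 966.00

966 drums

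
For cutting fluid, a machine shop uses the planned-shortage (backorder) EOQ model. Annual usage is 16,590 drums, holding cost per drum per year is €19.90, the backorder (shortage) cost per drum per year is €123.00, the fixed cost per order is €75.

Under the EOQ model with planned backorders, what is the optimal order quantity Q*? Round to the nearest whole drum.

Q* = √(2DS/H) · √((H + b)/b)
   = √(2 × 16,590 × 75 / 19.9) · √((19.9 + 123) / 123)
   = 353.624 × 1.0779 ≈ 381.16

381 drums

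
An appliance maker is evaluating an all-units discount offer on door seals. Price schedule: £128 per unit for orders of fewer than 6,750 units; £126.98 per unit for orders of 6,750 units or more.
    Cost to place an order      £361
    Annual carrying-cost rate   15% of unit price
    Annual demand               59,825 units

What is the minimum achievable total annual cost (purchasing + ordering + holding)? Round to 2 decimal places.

H₁ = 15%×£128 = £19.2000;  H₂ = 15%×£126.98 = £19.0470
EOQ₁ = √(2×59,825×361/19.2000) = 1,499.89  (< 6,750, feasible at tier 1)
EOQ₂ = √(2×59,825×361/19.0470) = 1,505.90  (< 6,750 → use Q = 6,750 at tier-2 price)
TC(tier 1 (EOQ₁), Q≈1,499.9) = £7,686,397.88
TC(tier 2, Q≈6,750.0) = £7,664,061.65
Minimum at tier 2: £7,664,061.65

£7,664,061.65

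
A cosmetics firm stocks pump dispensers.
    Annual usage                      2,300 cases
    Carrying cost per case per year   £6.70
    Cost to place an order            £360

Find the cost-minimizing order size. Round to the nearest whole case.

497 cases

2DS/H = 2·2,300·360/6.7 = 247,164.18
EOQ = √247,164.18 ≈ 497.16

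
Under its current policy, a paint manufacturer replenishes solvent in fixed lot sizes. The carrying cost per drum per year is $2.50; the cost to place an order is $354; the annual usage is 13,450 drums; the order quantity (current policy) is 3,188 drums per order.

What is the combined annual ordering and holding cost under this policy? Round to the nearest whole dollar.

Orders/yr = 13,450/3,188 = 4.219; ordering cost = 4.219 × $354 = $1,493.51
Average inventory = 3,188/2 = 1594; holding cost = 1594 × $2.5 = $3,985.00
Total = $1,493.51 + $3,985.00 = $5,478.51

$5,479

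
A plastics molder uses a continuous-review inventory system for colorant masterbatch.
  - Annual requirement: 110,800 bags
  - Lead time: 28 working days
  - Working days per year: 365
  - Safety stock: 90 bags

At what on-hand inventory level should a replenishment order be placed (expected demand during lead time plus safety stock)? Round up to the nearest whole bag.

8,590 bags

Daily demand d = 110,800 / 365 = 303.562 bags/day
Demand during lead time = 303.562 × 28 = 8,499.73
Reorder point = 8,499.73 + 90 = 8,589.73 → round up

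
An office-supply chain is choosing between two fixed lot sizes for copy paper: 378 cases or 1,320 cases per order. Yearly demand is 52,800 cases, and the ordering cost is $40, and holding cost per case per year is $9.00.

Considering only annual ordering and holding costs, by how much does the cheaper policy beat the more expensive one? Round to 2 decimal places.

$251.70

Annual cost at Q: ordering D·S/Q plus holding Q·H/2.
TC(378) = (52,800/378)×40 + (378/2)×9 = $7,288.30
TC(1,320) = (52,800/1,320)×40 + (1,320/2)×9 = $7,540.00
Lots of 378 are cheaper by $251.70.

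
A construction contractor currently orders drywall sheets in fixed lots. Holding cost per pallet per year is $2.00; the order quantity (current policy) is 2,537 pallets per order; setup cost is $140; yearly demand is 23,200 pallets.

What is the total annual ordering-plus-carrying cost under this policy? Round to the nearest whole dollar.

$3,817

Annual ordering cost = (D/Q)·S = (23,200/2,537) × 140 = $1,280.25
Annual holding cost  = (Q/2)·H = (2,537/2) × 2 = $2,537.00
Total = $1,280.25 + $2,537.00 = $3,817.25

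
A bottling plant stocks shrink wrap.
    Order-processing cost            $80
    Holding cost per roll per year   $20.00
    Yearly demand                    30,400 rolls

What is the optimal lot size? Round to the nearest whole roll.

2DS/H = 2·30,400·80/20 = 243,200.00
EOQ = √243,200.00 ≈ 493.15

493 rolls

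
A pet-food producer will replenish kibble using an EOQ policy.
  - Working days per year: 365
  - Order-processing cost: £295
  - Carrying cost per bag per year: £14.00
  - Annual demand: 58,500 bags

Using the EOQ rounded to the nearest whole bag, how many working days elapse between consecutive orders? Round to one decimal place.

Q* = √(2·D·S / H) = √(2·58,500·295 / 14) = √2,465,357.1 ≈ 1,570.15 → Q = 1,570 bags
Days between orders = 365 / (D/Q) = 365 / 37.261 ≈ 9.796

9.8 days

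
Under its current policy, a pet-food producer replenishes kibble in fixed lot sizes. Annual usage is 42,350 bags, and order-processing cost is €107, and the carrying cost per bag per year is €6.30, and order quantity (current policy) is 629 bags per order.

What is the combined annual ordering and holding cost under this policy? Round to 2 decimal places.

€9,185.56

Ordering: D/Q × S = 42,350/629 × €107 = €7,204.21
Holding:  Q/2 × H = 629/2 × €6.3 = €1,981.35
Total = €7,204.21 + €1,981.35 = €9,185.56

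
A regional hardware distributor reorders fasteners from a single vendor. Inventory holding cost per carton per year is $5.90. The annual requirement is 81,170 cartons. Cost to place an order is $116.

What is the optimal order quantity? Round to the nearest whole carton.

1,787 cartons

EOQ = √(2DS/H) = √(2 × 81,170 × 116 / 5.9)
    = √(3,191,769.49) ≈ 1,786.55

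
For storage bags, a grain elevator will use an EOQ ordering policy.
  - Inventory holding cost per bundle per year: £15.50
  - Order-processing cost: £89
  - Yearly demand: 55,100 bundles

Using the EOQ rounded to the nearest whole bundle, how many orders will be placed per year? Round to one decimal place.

69.3 orders per year

2DS/H = 2·55,100·89/15.5 = 632,761.29
EOQ = √632,761.29 ≈ 795.46 → Q = 795
N = D/Q = 55,100/795 ≈ 69.308 orders/yr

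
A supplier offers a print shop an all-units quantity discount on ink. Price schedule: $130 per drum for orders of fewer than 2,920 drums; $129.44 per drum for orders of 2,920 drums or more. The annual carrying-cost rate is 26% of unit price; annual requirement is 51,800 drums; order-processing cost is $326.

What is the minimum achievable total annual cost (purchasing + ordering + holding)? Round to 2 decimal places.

H₁ = 26%×$130 = $33.8000;  H₂ = 26%×$129.44 = $33.6544
EOQ₁ = √(2×51,800×326/33.8000) = 999.61  (< 2,920, feasible at tier 1)
EOQ₂ = √(2×51,800×326/33.6544) = 1,001.77  (< 2,920 → use Q = 2,920 at tier-2 price)
TC(tier 1 (EOQ₁), Q≈999.6) = $6,767,786.80
TC(tier 2, Q≈2,920.0) = $6,759,910.57
Minimum at tier 2: $6,759,910.57

$6,759,910.57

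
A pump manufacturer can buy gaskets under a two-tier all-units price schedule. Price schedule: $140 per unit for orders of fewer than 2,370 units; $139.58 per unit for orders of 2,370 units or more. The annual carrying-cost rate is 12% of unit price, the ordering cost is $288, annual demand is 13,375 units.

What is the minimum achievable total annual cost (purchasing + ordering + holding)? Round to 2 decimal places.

H₁ = 12%×$140 = $16.8000;  H₂ = 12%×$139.58 = $16.7496
EOQ₁ = √(2×13,375×288/16.8000) = 677.18  (< 2,370, feasible at tier 1)
EOQ₂ = √(2×13,375×288/16.7496) = 678.20  (< 2,370 → use Q = 2,370 at tier-2 price)
TC(tier 1 (EOQ₁), Q≈677.2) = $1,883,876.61
TC(tier 2, Q≈2,370.0) = $1,888,356.09
Minimum at tier 1 (EOQ₁): $1,883,876.61

$1,883,876.61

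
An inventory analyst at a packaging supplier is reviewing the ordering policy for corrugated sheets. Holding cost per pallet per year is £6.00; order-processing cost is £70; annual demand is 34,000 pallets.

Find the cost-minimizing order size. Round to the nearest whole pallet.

Optimal lot size Q* = (2 × 34,000 × £70 / £6)^½ ≈ 890.69

891 pallets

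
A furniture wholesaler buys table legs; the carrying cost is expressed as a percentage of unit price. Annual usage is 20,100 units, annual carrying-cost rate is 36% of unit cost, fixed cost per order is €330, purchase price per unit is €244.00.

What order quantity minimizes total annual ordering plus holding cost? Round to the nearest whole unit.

Holding cost per unit per year: H = 36% × €244 = €87.8400
2DS/H = 2·20,100·330/87.84 = 151,024.59
EOQ = √151,024.59 ≈ 388.62

389 units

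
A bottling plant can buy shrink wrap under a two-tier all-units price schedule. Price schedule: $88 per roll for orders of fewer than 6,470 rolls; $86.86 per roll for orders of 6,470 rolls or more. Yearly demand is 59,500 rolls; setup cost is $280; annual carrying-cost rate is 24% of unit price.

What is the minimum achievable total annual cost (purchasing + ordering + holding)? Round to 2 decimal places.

$5,238,183.07

H₁ = 24%×$88 = $21.1200;  H₂ = 24%×$86.86 = $20.8464
EOQ₁ = √(2×59,500×280/21.1200) = 1,256.05  (< 6,470, feasible at tier 1)
EOQ₂ = √(2×59,500×280/20.8464) = 1,264.26  (< 6,470 → use Q = 6,470 at tier-2 price)
TC(tier 1 (EOQ₁), Q≈1,256.0) = $5,262,527.69
TC(tier 2, Q≈6,470.0) = $5,238,183.07
Minimum at tier 2: $5,238,183.07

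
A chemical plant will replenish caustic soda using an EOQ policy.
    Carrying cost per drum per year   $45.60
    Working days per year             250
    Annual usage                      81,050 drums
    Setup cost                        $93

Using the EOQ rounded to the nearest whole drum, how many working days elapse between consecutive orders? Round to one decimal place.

1.8 days

EOQ = √(2DS/H) = √(2 × 81,050 × 93 / 45.6)
    = √(330,598.68) ≈ 574.98 → Q = 575 drums
Cycle time = (working days × Q)/D = (250 × 575) / 81,050 = 1.774 days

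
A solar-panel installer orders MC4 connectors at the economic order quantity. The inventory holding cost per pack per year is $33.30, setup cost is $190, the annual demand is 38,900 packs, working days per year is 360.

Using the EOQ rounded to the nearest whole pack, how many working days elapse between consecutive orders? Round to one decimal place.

6.2 days

2DS/H = 2·38,900·190/33.3 = 443,903.90
EOQ = √443,903.90 ≈ 666.26 → Q = 666 packs
Cycle time = (working days × Q)/D = (360 × 666) / 38,900 = 6.163 days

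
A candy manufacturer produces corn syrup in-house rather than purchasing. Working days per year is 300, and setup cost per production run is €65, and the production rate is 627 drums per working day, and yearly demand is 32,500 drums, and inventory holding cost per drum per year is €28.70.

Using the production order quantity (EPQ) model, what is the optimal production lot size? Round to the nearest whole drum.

Daily demand d = 32,500/300 = 108.333; p = 627; 1 − d/p = 0.82722
EPQ = √(2DS / (H(1 − d/p)))
    = √(2 × 32,500 × 65 / (28.7 × 0.82722)) ≈ 421.85

422 drums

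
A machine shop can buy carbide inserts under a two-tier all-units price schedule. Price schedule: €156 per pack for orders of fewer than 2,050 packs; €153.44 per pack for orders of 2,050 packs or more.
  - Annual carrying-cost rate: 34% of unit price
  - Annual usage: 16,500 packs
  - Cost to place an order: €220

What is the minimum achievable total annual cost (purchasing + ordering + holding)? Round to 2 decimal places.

H₁ = 34%×€156 = €53.0400;  H₂ = 34%×€153.44 = €52.1696
EOQ₁ = √(2×16,500×220/53.0400) = 369.97  (< 2,050, feasible at tier 1)
EOQ₂ = √(2×16,500×220/52.1696) = 373.04  (< 2,050 → use Q = 2,050 at tier-2 price)
TC(tier 1 (EOQ₁), Q≈370.0) = €2,593,623.21
TC(tier 2, Q≈2,050.0) = €2,587,004.57
Minimum at tier 2: €2,587,004.57

€2,587,004.57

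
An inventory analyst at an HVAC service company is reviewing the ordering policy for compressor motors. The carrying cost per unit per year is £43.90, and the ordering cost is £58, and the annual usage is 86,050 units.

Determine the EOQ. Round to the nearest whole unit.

477 units

Optimal lot size Q* = (2 × 86,050 × £58 / £43.9)^½ ≈ 476.84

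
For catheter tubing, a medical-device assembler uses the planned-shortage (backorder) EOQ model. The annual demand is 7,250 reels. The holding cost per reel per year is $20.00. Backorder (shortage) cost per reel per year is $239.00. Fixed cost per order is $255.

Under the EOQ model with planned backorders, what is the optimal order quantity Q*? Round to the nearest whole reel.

Q* = √(2DS/H) · √((H + b)/b)
   = √(2 × 7,250 × 255 / 20) · √((20 + 239) / 239)
   = 429.971 × 1.0410 ≈ 447.60

448 reels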